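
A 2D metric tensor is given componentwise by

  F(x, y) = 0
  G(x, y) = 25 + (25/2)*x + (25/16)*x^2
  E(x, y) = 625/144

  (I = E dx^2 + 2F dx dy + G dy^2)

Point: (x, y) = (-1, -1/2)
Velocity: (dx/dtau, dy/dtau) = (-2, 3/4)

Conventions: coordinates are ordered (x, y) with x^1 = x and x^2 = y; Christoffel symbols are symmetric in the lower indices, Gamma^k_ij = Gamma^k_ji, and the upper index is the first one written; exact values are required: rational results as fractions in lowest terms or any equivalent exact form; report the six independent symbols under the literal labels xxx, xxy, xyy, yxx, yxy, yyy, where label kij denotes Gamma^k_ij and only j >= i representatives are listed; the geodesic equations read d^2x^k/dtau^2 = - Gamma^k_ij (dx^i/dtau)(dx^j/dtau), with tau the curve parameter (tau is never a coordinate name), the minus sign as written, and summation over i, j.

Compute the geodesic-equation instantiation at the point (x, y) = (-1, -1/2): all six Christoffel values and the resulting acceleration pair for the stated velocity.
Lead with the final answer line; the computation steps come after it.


Answer: Gamma_xxx = 0, Gamma_xxy = 0, Gamma_xyy = -27/25, Gamma_yxx = 0, Gamma_yxy = 1/3, Gamma_yyy = 0; accelerations (d^2x/dtau^2, d^2y/dtau^2) = (243/400, 1)

E = 625/144, F = 0, G = 225/16 at the point
E_x = 0, E_y = 0, F_x = 0, F_y = 0, G_x = 75/8, G_y = 0
EG - F^2 = 15625/256;  g^inv = (256/15625) * [[225/16, 0], [0, 625/144]]
first-kind symbols [ij,l] = (1/2)(d_i g_jl + d_j g_il - d_l g_ij): [xx,x] = E_x/2 = 0, [xx,y] = F_x - E_y/2 = 0, [xy,x] = E_y/2 = 0, [xy,y] = G_x/2 = 75/16, [yy,x] = F_y - G_x/2 = -75/16, [yy,y] = G_y/2 = 0
Gamma^x_ij = (G*[ij,x] - F*[ij,y])/(EG - F^2), Gamma^y_ij = (E*[ij,y] - F*[ij,x])/(EG - F^2)
Gamma_xxx = 0, Gamma_xxy = 0, Gamma_xyy = -27/25, Gamma_yxx = 0, Gamma_yxy = 1/3, Gamma_yyy = 0
d^2x/dtau^2 = -(Gamma_xxx*(-2)^2 + 2*Gamma_xxy*(-2)*(3/4) + Gamma_xyy*(3/4)^2) = 243/400
d^2y/dtau^2 = -(Gamma_yxx*(-2)^2 + 2*Gamma_yxy*(-2)*(3/4) + Gamma_yyy*(3/4)^2) = 1


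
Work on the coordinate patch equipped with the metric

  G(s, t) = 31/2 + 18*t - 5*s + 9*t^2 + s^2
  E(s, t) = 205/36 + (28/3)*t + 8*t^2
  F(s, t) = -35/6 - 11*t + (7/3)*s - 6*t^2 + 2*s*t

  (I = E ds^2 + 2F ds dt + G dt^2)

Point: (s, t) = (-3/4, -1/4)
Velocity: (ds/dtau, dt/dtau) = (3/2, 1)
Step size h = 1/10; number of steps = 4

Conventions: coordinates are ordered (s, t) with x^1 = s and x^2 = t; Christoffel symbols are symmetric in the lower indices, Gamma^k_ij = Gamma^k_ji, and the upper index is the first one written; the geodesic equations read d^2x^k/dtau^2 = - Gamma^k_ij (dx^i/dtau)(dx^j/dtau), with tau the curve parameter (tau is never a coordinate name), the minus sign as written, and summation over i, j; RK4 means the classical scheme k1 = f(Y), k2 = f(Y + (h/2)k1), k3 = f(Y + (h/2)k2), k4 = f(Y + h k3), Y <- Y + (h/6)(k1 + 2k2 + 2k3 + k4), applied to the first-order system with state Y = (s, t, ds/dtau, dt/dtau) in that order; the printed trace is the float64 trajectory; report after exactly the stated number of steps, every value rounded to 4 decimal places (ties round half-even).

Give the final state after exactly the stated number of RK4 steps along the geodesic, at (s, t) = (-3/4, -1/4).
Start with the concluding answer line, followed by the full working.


Answer: s = -0.1935, t = 0.1539, ds/dtau = 1.2308, dt/dtau = 0.9794

f(Y) = (ds/dtau, dt/dtau, -Gamma^s_ij Y'^i Y'^j, -Gamma^t_ij Y'^i Y'^j) with the Gammas evaluated at the stage position; h = 0.100000; intermediate values shown to 6 dp
step 0: s = -0.7500, t = -0.2500, ds/dtau = 1.5000, dt/dtau = 1.0000
step 1:
  k1: at (s, t) = (-0.750000, -0.250000), (ds/dtau, dt/dtau) = (1.500000, 1.000000); Gamma_sss = -0.106178, Gamma_sst = 0.701876, Gamma_stt = -1.755515, Gamma_tss = -0.084821, Gamma_tst = 0.008970, Gamma_ttt = -0.109291; k1 = (1.500000, 1.000000, -0.111213, 0.273227)
  k2: at (s, t) = (-0.675000, -0.200000), (ds/dtau, dt/dtau) = (1.494439, 1.013661); Gamma_sss = -0.146994, Gamma_sst = 0.824125, Gamma_stt = -1.796609, Gamma_tss = -0.117741, Gamma_tst = 0.067903, Gamma_ttt = -0.130725; k2 = (1.494439, 1.013661, -0.322540, 0.191551)
  k3: at (s, t) = (-0.675278, -0.199317), (ds/dtau, dt/dtau) = (1.483873, 1.009578); Gamma_sss = -0.147588, Gamma_sst = 0.825782, Gamma_stt = -1.798091, Gamma_tss = -0.118169, Gamma_tst = 0.068745, Gamma_ttt = -0.131544; k3 = (1.483873, 1.009578, -0.316512, 0.188296)
  k4: at (s, t) = (-0.601613, -0.149042), (ds/dtau, dt/dtau) = (1.468349, 1.018830); Gamma_sss = -0.187485, Gamma_sst = 0.932020, Gamma_stt = -1.814583, Gamma_tss = -0.151333, Gamma_tst = 0.126475, Gamma_ttt = -0.147383; k4 = (1.468349, 1.018830, -0.500810, 0.100853)
  Y <- Y + (h/6)(k1 + 2k2 + 2k3 + k4): s = -0.6013, t = -0.1489, ds/dtau = 1.4685, dt/dtau = 1.0189
step 2:
  k1: at (s, t) = (-0.601250, -0.148912), (ds/dtau, dt/dtau) = (1.468498, 1.018896); Gamma_sss = -0.187578, Gamma_sst = 0.932254, Gamma_stt = -1.814447, Gamma_tss = -0.151422, Gamma_tst = 0.126614, Gamma_ttt = -0.147336; k1 = (1.468498, 1.018896, -0.501587, 0.100604)
  k2: at (s, t) = (-0.527826, -0.097967), (ds/dtau, dt/dtau) = (1.443419, 1.023926); Gamma_sss = -0.225425, Gamma_sst = 1.021885, Gamma_stt = -1.808816, Gamma_tss = -0.184275, Gamma_tst = 0.181812, Gamma_ttt = -0.157025; k2 = (1.443419, 1.023926, -0.654528, 0.011137)
  k3: at (s, t) = (-0.529080, -0.097715), (ds/dtau, dt/dtau) = (1.435772, 1.019453); Gamma_sss = -0.225703, Gamma_sst = 1.022528, Gamma_stt = -1.810131, Gamma_tss = -0.184408, Gamma_tst = 0.182169, Gamma_ttt = -0.157832; k3 = (1.435772, 1.019453, -0.646839, 0.010895)
  k4: at (s, t) = (-0.457673, -0.046966), (ds/dtau, dt/dtau) = (1.403814, 1.019986); Gamma_sss = -0.259819, Gamma_sst = 1.093898, Gamma_stt = -1.786400, Gamma_tss = -0.215618, Gamma_tst = 0.232577, Gamma_ttt = -0.161598; k4 = (1.403814, 1.019986, -0.762097, -0.073003)
  Y <- Y + (h/6)(k1 + 2k2 + 2k3 + k4): s = -0.4574, t = -0.0468, ds/dtau = 1.4041, dt/dtau = 1.0201
step 3:
  k1: at (s, t) = (-0.457406, -0.046818), (ds/dtau, dt/dtau) = (1.404058, 1.020091); Gamma_sss = -0.259908, Gamma_sst = 1.094070, Gamma_stt = -1.786256, Gamma_tss = -0.215707, Gamma_tst = 0.232713, Gamma_ttt = -0.161571; k1 = (1.404058, 1.020091, -0.762870, -0.073246)
  k2: at (s, t) = (-0.387203, 0.004187), (ds/dtau, dt/dtau) = (1.365914, 1.016428); Gamma_sss = -0.289881, Gamma_sst = 1.148633, Gamma_stt = -1.748105, Gamma_tss = -0.244920, Gamma_tst = 0.277874, Gamma_ttt = -0.159971; k2 = (1.365914, 1.016428, -0.842567, -0.149352)
  k3: at (s, t) = (-0.389110, 0.004004), (ds/dtau, dt/dtau) = (1.361929, 1.012623); Gamma_sss = -0.289936, Gamma_sst = 1.148829, Gamma_stt = -1.749639, Gamma_tss = -0.244810, Gamma_tst = 0.277870, Gamma_ttt = -0.160812; k3 = (1.361929, 1.012623, -0.836870, -0.147448)
  k4: at (s, t) = (-0.321213, 0.054445), (ds/dtau, dt/dtau) = (1.320371, 1.005346); Gamma_sss = -0.315057, Gamma_sst = 1.187483, Gamma_stt = -1.701572, Gamma_tss = -0.271152, Gamma_tst = 0.316735, Gamma_ttt = -0.154809; k4 = (1.320371, 1.005346, -0.883522, -0.211697)
  Y <- Y + (h/6)(k1 + 2k2 + 2k3 + k4): s = -0.3211, t = 0.0546, ds/dtau = 1.3206, dt/dtau = 1.0054
step 4:
  k1: at (s, t) = (-0.321070, 0.054575), (ds/dtau, dt/dtau) = (1.320637, 1.005448); Gamma_sss = -0.315119, Gamma_sst = 1.187572, Gamma_stt = -1.701463, Gamma_tss = -0.271216, Gamma_tst = 0.316830, Gamma_ttt = -0.154804; k1 = (1.320637, 1.005448, -0.884145, -0.211877)
  k2: at (s, t) = (-0.255038, 0.104847), (ds/dtau, dt/dtau) = (1.276429, 0.994854); Gamma_sss = -0.335617, Gamma_sst = 1.212635, Gamma_stt = -1.646673, Gamma_tss = -0.294643, Gamma_tst = 0.349705, Gamma_ttt = -0.145418; k2 = (1.276429, 0.994854, -0.903175, -0.264174)
  k3: at (s, t) = (-0.257249, 0.104318), (ds/dtau, dt/dtau) = (1.275478, 0.992240); Gamma_sss = -0.335607, Gamma_sst = 1.212837, Gamma_stt = -1.648440, Gamma_tss = -0.294423, Gamma_tst = 0.349565, Gamma_ttt = -0.146281; k3 = (1.275478, 0.992240, -0.900948, -0.261804)
  k4: at (s, t) = (-0.193523, 0.153799), (ds/dtau, dt/dtau) = (1.230542, 0.979268); Gamma_sss = -0.351578, Gamma_sst = 1.226333, Gamma_stt = -1.590220, Gamma_tss = -0.314650, Gamma_tst = 0.376447, Gamma_ttt = -0.134496; k4 = (1.230542, 0.979268, -0.898197, -0.301830)
  Y <- Y + (h/6)(k1 + 2k2 + 2k3 + k4): s = -0.1935, t = 0.1539, ds/dtau = 1.2308, dt/dtau = 0.9794


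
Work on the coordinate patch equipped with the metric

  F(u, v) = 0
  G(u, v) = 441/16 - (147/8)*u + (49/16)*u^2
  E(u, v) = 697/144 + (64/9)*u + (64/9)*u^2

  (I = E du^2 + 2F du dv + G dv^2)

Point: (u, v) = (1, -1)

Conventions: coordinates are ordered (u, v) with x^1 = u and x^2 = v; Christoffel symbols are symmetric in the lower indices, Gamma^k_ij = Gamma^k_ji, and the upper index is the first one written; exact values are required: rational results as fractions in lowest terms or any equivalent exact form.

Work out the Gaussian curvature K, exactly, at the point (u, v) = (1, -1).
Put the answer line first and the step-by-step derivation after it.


Answer: K = -4096/279075

E = 305/16, F = 0, G = 49/4, EG - F^2 = 14945/64 at the point
E_u = 64/3, E_v = 0, F_u = 0, F_v = 0, G_u = -49/4, G_v = 0
E_vv = 0, F_uv = 0, G_uu = 49/8
Brioschi: K = (det M1 - det M2) / (EG - F^2)^2 with the standard first/second-derivative matrices M1, M2.
M1 = [[-E_vv/2 + F_uv - G_uu/2, E_u/2, F_u - E_v/2], [F_v - G_u/2, E, F], [G_v/2, F, G]] = [[-49/16, 32/3, 0], [49/8, 305/16, 0], [0, 0, 49/4]]; det M1 = -4655539/3072
M2 = [[0, E_v/2, G_u/2], [E_v/2, E, F], [G_u/2, F, G]] = [[0, 0, -49/8], [0, 305/16, 0], [-49/8, 0, 49/4]]; det M2 = -732305/1024
det M1 - det M2 = -2401/3; K = -2401/3 / (14945/64)^2 = -4096/279075


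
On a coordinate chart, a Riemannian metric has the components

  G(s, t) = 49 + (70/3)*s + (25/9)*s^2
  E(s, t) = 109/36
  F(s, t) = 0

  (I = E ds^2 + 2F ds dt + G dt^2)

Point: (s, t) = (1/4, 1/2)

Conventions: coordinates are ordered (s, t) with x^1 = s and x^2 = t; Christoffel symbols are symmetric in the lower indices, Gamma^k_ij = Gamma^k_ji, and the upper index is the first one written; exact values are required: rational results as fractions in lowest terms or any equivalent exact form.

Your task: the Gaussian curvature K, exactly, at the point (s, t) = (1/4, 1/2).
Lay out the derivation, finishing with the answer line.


E = 109/36, F = 0, G = 7921/144, EG - F^2 = 863389/5184 at the point
E_s = 0, E_t = 0, F_s = 0, F_t = 0, G_s = 445/18, G_t = 0
E_tt = 0, F_st = 0, G_ss = 50/9
Compute both Brioschi determinants and normalise by (EG - F^2)^2.
M1 = [[-E_tt/2 + F_st - G_ss/2, E_s/2, F_s - E_t/2], [F_t - G_s/2, E, F], [G_t/2, F, G]] = [[-25/9, 0, 0], [-445/36, 109/36, 0], [0, 0, 7921/144]]; det M1 = -21584725/46656
M2 = [[0, E_t/2, G_s/2], [E_t/2, E, F], [G_s/2, F, G]] = [[0, 0, 445/36], [0, 109/36, 0], [445/36, 0, 7921/144]]; det M2 = -21584725/46656
det M1 - det M2 = 0; K = 0 / (863389/5184)^2 = 0

Answer: K = 0


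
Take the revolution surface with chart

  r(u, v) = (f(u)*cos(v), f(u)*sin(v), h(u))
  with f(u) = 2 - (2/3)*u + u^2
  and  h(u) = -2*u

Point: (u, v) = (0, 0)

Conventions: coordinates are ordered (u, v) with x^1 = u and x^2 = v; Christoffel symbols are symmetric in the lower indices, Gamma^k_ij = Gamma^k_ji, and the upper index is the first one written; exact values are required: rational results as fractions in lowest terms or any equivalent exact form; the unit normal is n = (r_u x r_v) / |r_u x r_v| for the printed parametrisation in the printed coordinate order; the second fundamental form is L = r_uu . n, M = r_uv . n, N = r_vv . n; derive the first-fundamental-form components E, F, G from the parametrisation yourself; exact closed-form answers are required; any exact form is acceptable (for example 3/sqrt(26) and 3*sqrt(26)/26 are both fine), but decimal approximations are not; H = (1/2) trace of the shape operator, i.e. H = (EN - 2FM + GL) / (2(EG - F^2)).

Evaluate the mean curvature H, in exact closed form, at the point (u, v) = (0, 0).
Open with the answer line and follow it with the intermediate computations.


Answer: H = -3*sqrt(10)/400

f = 2, f' = -2/3, f'' = 2, h' = -2, h'' = 0
E = 40/9, F = 0, G = 4; answer radicand W^2 = 40/9
unnormalised second-form numerators: l = 4, m = 0, n = -4; L = l/sqrt(40/9), and similarly M = m/sqrt(W^2), N = n/sqrt(W^2)
H = (E*n - 2*F*m + G*l) / (2*(EG - F^2)*sqrt(W^2)); E*n - 2*F*m + G*l = -16/9, EG - F^2 = 160/9, so H = (-1/20)/sqrt(40/9)


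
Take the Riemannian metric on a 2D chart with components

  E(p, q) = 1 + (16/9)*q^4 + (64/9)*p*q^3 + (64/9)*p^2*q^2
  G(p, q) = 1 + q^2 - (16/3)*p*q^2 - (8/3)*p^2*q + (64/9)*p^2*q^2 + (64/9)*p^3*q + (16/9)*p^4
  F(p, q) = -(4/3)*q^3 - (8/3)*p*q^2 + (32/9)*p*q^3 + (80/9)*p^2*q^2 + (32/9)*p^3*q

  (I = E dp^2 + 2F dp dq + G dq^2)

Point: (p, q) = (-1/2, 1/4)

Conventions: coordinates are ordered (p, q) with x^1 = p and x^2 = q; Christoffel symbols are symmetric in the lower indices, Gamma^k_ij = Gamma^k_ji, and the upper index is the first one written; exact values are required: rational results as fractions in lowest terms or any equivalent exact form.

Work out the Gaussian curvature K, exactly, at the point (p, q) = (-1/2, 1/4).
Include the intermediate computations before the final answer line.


E = 17/16, F = 1/16, G = 17/16, EG - F^2 = 9/8 at the point
E_p = -1/3, E_q = 1/3, F_p = 0, F_q = 3/4, G_p = 1/3, G_q = 7/6
E_qq = -4/9, F_pq = -22/9, G_pp = -4/9
Apply the Brioschi formula K = (det M1 - det M2)/(EG - F^2)^2 over the derivative matrices of E, F, G.
M1 = [[-E_qq/2 + F_pq - G_pp/2, E_p/2, F_p - E_q/2], [F_q - G_p/2, E, F], [G_q/2, F, G]] = [[-2, -1/6, -1/6], [7/12, 17/16, 1/16], [7/12, 1/16, 17/16]]; det M1 = -37/18
M2 = [[0, E_q/2, G_p/2], [E_q/2, E, F], [G_p/2, F, G]] = [[0, 1/6, 1/6], [1/6, 17/16, 1/16], [1/6, 1/16, 17/16]]; det M2 = -1/18
det M1 - det M2 = -2; K = -2 / (9/8)^2 = -128/81

Answer: K = -128/81


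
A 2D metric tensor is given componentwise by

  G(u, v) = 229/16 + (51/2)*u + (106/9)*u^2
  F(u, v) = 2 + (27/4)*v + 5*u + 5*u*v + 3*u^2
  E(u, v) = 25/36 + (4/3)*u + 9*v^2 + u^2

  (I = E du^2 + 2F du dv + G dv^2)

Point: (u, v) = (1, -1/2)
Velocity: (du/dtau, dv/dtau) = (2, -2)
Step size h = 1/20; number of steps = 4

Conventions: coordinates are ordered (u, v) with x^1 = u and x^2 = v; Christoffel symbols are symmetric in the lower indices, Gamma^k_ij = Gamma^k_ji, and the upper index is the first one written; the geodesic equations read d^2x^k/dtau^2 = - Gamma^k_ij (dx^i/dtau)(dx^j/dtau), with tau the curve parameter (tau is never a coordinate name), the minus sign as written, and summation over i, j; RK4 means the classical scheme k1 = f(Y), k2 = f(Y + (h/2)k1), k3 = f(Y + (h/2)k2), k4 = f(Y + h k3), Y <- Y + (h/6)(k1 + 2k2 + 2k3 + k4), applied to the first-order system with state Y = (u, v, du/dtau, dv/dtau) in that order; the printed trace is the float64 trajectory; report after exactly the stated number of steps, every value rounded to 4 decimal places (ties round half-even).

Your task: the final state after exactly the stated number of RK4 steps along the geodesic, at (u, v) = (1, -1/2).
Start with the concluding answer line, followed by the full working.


Answer: u = 1.3757, v = -0.8530, du/dtau = 1.7399, dv/dtau = -1.5728

f(Y) = (du/dtau, dv/dtau, -Gamma^u_ij Y'^i Y'^j, -Gamma^v_ij Y'^i Y'^j) with the Gammas evaluated at the stage position; h = 0.050000; intermediate values shown to 6 dp
step 0: u = 1.0000, v = -0.5000, du/dtau = 2.0000, dv/dtau = -2.0000
step 1:
  k1: at (u, v) = (1.000000, -0.500000), (du/dtau, dv/dtau) = (2.000000, -2.000000); Gamma_uuu = 0.126765, Gamma_uuv = -1.305825, Gamma_uvv = -2.582436, Gamma_vuu = 0.241850, Gamma_vuv = 0.579844, Gamma_vvv = 0.206484; k1 = (2.000000, -2.000000, -0.623919, 2.845418)
  k2: at (u, v) = (1.050000, -0.550000), (du/dtau, dv/dtau) = (1.984402, -1.928865); Gamma_uuu = 0.129422, Gamma_uuv = -1.205773, Gamma_uvv = -2.329864, Gamma_vuu = 0.240193, Gamma_vuv = 0.552749, Gamma_vvv = 0.170520; k2 = (1.984402, -1.928865, -1.071875, 2.651185)
  k3: at (u, v) = (1.049610, -0.548222), (du/dtau, dv/dtau) = (1.973203, -1.933720); Gamma_uuu = 0.129110, Gamma_uuv = -1.209127, Gamma_uvv = -2.338392, Gamma_vuu = 0.240085, Gamma_vuv = 0.553512, Gamma_vvv = 0.171985; k3 = (1.973203, -1.933720, -0.985947, 2.646114)
  k4: at (u, v) = (1.098660, -0.596686), (du/dtau, dv/dtau) = (1.950703, -1.867694); Gamma_uuu = 0.130450, Gamma_uuv = -1.124584, Gamma_uvv = -2.129596, Gamma_vuu = 0.238427, Gamma_vuv = 0.530082, Gamma_vvv = 0.143457; k4 = (1.950703, -1.867694, -1.262189, 2.454823)
  Y <- Y + (h/6)(k1 + 2k2 + 2k3 + k4): u = 1.0989, v = -0.5966, du/dtau = 1.9500, dv/dtau = -1.8675
step 2:
  k1: at (u, v) = (1.098883, -0.596607), (du/dtau, dv/dtau) = (1.949985, -1.867543); Gamma_uuu = 0.130400, Gamma_uuv = -1.124722, Gamma_uvv = -2.129969, Gamma_vuu = 0.238394, Gamma_vuv = 0.530088, Gamma_vvv = 0.143562; k1 = (1.949985, -1.867543, -1.258867, 2.453643)
  k2: at (u, v) = (1.147632, -0.643296), (du/dtau, dv/dtau) = (1.918514, -1.806202); Gamma_uuu = 0.130646, Gamma_uuv = -1.053234, Gamma_uvv = -1.957167, Gamma_vuu = 0.236615, Gamma_vuv = 0.509686, Gamma_vvv = 0.121087; k2 = (1.918514, -1.806202, -1.395256, 2.266416)
  k3: at (u, v) = (1.146845, -0.641762), (du/dtau, dv/dtau) = (1.915104, -1.810883); Gamma_uuu = 0.130525, Gamma_uuv = -1.055472, Gamma_uvv = -1.962620, Gamma_vuu = 0.236577, Gamma_vuv = 0.510245, Gamma_vvv = 0.121919; k3 = (1.915104, -1.810883, -1.363521, 2.271604)
  k4: at (u, v) = (1.194638, -0.687151), (du/dtau, dv/dtau) = (1.881809, -1.753963); Gamma_uuu = 0.130179, Gamma_uuv = -0.993564, Gamma_uvv = -1.815739, Gamma_vuu = 0.234787, Gamma_vuv = 0.492161, Gamma_vvv = 0.103544; k4 = (1.881809, -1.753963, -1.433838, 2.098903)
  Y <- Y + (h/6)(k1 + 2k2 + 2k3 + k4): u = 1.1947, v = -0.6871, du/dtau = 1.8816, dv/dtau = -1.7540
step 3:
  k1: at (u, v) = (1.194708, -0.687071), (du/dtau, dv/dtau) = (1.881567, -1.753971); Gamma_uuu = 0.130158, Gamma_uuv = -0.993672, Gamma_uvv = -1.816011, Gamma_vuu = 0.234772, Gamma_vuv = 0.492177, Gamma_vvv = 0.103601; k1 = (1.881567, -1.753971, -1.432653, 2.098693)
  k2: at (u, v) = (1.241747, -0.730920), (du/dtau, dv/dtau) = (1.845750, -1.701504); Gamma_uuu = 0.129324, Gamma_uuv = -0.940124, Gamma_uvv = -1.691271, Gamma_vuu = 0.232925, Gamma_vuv = 0.476108, Gamma_vvv = 0.088673; k2 = (1.845750, -1.701504, -1.449169, 1.940232)
  k3: at (u, v) = (1.240852, -0.729609), (du/dtau, dv/dtau) = (1.845337, -1.705466); Gamma_uuu = 0.129285, Gamma_uuv = -0.941663, Gamma_uvv = -1.694884, Gamma_vuu = 0.232921, Gamma_vuv = 0.476522, Gamma_vvv = 0.089172; k3 = (1.845337, -1.705466, -1.437614, 1.946854)
  k4: at (u, v) = (1.286975, -0.772344), (du/dtau, dv/dtau) = (1.809686, -1.656629); Gamma_uuu = 0.128183, Gamma_uuv = -0.894407, Gamma_uvv = -1.586561, Gamma_vuu = 0.231076, Gamma_vuv = 0.462022, Gamma_vvv = 0.076676; k4 = (1.809686, -1.656629, -1.428434, 1.803064)
  Y <- Y + (h/6)(k1 + 2k2 + 2k3 + k4): u = 1.2870, v = -0.7723, du/dtau = 1.8096, dv/dtau = -1.6567
step 4:
  k1: at (u, v) = (1.286986, -0.772276), (du/dtau, dv/dtau) = (1.809611, -1.656672); Gamma_uuu = 0.128175, Gamma_uuv = -0.894482, Gamma_uvv = -1.586741, Gamma_vuu = 0.231069, Gamma_vuv = 0.462036, Gamma_vvv = 0.076708; k1 = (1.809611, -1.656672, -1.428017, 1.803096)
  k2: at (u, v) = (1.332227, -0.813692), (du/dtau, dv/dtau) = (1.773911, -1.611595); Gamma_uuu = 0.126859, Gamma_uuv = -0.852853, Gamma_uvv = -1.492812, Gamma_vuu = 0.229206, Gamma_vuv = 0.448945, Gamma_vvv = 0.066305; k2 = (1.773911, -1.611595, -1.398321, 1.673445)
  k3: at (u, v) = (1.331334, -0.812566), (du/dtau, dv/dtau) = (1.774653, -1.614836); Gamma_uuu = 0.126857, Gamma_uuv = -0.853947, Gamma_uvv = -1.495300, Gamma_vuu = 0.229219, Gamma_vuv = 0.449260, Gamma_vvv = 0.066619; k3 = (1.774653, -1.614836, -1.394672, 1.679331)
  k4: at (u, v) = (1.375719, -0.853017), (du/dtau, dv/dtau) = (1.739878, -1.572705); Gamma_uuu = 0.125429, Gamma_uuv = -0.816660, Gamma_uvv = -1.412347, Gamma_vuu = 0.227370, Gamma_vuv = 0.437288, Gamma_vvv = 0.057747; k4 = (1.739878, -1.572705, -1.355673, 1.561994)
  Y <- Y + (h/6)(k1 + 2k2 + 2k3 + k4): u = 1.3757, v = -0.8530, du/dtau = 1.7399, dv/dtau = -1.5728


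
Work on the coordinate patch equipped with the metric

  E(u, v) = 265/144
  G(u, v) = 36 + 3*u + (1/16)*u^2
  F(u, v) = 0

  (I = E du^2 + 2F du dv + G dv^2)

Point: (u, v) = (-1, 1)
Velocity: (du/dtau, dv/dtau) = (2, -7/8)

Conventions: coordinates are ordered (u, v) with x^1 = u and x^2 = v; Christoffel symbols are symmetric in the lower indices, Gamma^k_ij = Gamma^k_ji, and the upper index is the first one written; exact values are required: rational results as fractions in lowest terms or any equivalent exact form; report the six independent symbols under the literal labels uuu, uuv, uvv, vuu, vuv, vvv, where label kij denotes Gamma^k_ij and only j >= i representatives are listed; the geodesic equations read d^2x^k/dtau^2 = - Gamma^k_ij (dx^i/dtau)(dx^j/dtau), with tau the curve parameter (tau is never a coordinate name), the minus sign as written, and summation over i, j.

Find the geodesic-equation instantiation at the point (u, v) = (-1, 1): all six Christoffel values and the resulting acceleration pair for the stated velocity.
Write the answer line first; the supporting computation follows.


Answer: Gamma_uuu = 0, Gamma_uuv = 0, Gamma_uvv = -207/265, Gamma_vuu = 0, Gamma_vuv = 1/23, Gamma_vvv = 0; accelerations (d^2u/dtau^2, d^2v/dtau^2) = (10143/16960, 7/46)

E = 265/144, F = 0, G = 529/16 at the point
E_u = 0, E_v = 0, F_u = 0, F_v = 0, G_u = 23/8, G_v = 0
EG - F^2 = 140185/2304;  g^inv = (2304/140185) * [[529/16, 0], [0, 265/144]]
first-kind symbols [ij,l] = (1/2)(d_i g_jl + d_j g_il - d_l g_ij): [uu,u] = E_u/2 = 0, [uu,v] = F_u - E_v/2 = 0, [uv,u] = E_v/2 = 0, [uv,v] = G_u/2 = 23/16, [vv,u] = F_v - G_u/2 = -23/16, [vv,v] = G_v/2 = 0
Gamma^u_ij = (G*[ij,u] - F*[ij,v])/(EG - F^2), Gamma^v_ij = (E*[ij,v] - F*[ij,u])/(EG - F^2)
Gamma_uuu = 0, Gamma_uuv = 0, Gamma_uvv = -207/265, Gamma_vuu = 0, Gamma_vuv = 1/23, Gamma_vvv = 0
d^2u/dtau^2 = -(Gamma_uuu*(2)^2 + 2*Gamma_uuv*(2)*(-7/8) + Gamma_uvv*(-7/8)^2) = 10143/16960
d^2v/dtau^2 = -(Gamma_vuu*(2)^2 + 2*Gamma_vuv*(2)*(-7/8) + Gamma_vvv*(-7/8)^2) = 7/46


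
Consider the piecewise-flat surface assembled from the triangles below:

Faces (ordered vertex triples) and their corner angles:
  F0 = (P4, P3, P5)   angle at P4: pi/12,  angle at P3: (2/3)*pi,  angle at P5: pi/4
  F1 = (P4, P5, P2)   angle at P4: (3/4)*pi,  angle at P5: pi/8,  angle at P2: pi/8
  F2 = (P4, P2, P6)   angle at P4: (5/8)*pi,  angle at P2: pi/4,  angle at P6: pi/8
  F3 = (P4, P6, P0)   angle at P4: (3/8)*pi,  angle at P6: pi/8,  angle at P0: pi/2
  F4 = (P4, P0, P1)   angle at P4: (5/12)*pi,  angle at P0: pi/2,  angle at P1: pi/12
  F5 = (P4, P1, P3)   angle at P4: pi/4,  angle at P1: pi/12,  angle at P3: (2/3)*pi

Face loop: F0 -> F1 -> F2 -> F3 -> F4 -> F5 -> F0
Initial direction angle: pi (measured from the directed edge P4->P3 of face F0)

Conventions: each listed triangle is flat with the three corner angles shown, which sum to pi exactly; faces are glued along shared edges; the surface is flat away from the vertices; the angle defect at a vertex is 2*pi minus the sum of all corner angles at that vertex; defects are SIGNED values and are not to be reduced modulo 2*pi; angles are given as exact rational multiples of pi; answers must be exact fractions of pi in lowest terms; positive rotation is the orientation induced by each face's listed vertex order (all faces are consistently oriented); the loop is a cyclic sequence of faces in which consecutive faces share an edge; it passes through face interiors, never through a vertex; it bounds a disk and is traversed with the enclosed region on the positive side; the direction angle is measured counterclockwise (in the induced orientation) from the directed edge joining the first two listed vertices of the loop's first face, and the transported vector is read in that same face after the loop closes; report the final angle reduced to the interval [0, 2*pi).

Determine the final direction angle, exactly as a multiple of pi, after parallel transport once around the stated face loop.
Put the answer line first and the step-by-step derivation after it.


Answer: final direction angle = pi/2

enclosed vertex P4: corner angles sum to (5/2)*pi, defect = 2*pi - (5/2)*pi = -pi/2
by Gauss-Bonnet the loop rotates the vector by the enclosed defect sum (positive orientation, mod 2*pi)
final angle = pi - pi/2 = pi/2 (mod 2*pi)


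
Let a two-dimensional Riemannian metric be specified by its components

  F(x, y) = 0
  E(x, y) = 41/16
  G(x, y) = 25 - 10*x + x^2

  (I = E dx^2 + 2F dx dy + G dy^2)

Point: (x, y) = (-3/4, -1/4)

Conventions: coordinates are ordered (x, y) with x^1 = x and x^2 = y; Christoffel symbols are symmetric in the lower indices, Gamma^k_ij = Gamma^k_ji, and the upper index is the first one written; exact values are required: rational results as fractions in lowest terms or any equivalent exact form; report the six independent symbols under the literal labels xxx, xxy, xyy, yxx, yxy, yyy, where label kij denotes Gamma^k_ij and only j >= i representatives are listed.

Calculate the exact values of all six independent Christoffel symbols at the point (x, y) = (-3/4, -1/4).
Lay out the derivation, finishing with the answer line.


E = 41/16, F = 0, G = 529/16 at the point
E_x = 0, E_y = 0, F_x = 0, F_y = 0, G_x = -23/2, G_y = 0
EG - F^2 = 21689/256;  g^inv = (256/21689) * [[529/16, 0], [0, 41/16]]
first-kind symbols [ij,l] = (1/2)(d_i g_jl + d_j g_il - d_l g_ij): [xx,x] = E_x/2 = 0, [xx,y] = F_x - E_y/2 = 0, [xy,x] = E_y/2 = 0, [xy,y] = G_x/2 = -23/4, [yy,x] = F_y - G_x/2 = 23/4, [yy,y] = G_y/2 = 0
Gamma^x_ij = (G*[ij,x] - F*[ij,y])/(EG - F^2), Gamma^y_ij = (E*[ij,y] - F*[ij,x])/(EG - F^2)

Answer: Gamma_xxx = 0, Gamma_xxy = 0, Gamma_xyy = 92/41, Gamma_yxx = 0, Gamma_yxy = -4/23, Gamma_yyy = 0


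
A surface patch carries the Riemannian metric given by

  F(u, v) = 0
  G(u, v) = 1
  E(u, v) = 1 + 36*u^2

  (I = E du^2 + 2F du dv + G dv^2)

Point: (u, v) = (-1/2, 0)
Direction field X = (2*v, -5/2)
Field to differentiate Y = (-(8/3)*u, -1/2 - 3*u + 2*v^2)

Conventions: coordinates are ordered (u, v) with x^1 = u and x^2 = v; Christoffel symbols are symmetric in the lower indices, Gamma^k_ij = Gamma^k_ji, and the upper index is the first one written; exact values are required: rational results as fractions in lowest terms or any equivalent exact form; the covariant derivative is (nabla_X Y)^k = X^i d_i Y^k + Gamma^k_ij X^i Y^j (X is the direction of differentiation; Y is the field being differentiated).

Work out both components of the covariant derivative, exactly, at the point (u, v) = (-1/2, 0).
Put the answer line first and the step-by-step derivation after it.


Answer: (nabla_X Y)^u = 0, (nabla_X Y)^v = 0

E = 10, F = 0, G = 1 at the point
E_u = -36, E_v = 0, F_u = 0, F_v = 0, G_u = 0, G_v = 0
EG - F^2 = 10;  g^inv = (1/10) * [[1, 0], [0, 10]]
first-kind symbols [ij,l] = (1/2)(d_i g_jl + d_j g_il - d_l g_ij): [uu,u] = E_u/2 = -18, [uu,v] = F_u - E_v/2 = 0, [uv,u] = E_v/2 = 0, [uv,v] = G_u/2 = 0, [vv,u] = F_v - G_u/2 = 0, [vv,v] = G_v/2 = 0
Gamma^u_ij = (G*[ij,u] - F*[ij,v])/(EG - F^2), Gamma^v_ij = (E*[ij,v] - F*[ij,u])/(EG - F^2)
Gamma_uuu = -9/5, Gamma_uuv = 0, Gamma_uvv = 0, Gamma_vuu = 0, Gamma_vuv = 0, Gamma_vvv = 0
X = (0, -5/2), Y = (4/3, 1) at the point


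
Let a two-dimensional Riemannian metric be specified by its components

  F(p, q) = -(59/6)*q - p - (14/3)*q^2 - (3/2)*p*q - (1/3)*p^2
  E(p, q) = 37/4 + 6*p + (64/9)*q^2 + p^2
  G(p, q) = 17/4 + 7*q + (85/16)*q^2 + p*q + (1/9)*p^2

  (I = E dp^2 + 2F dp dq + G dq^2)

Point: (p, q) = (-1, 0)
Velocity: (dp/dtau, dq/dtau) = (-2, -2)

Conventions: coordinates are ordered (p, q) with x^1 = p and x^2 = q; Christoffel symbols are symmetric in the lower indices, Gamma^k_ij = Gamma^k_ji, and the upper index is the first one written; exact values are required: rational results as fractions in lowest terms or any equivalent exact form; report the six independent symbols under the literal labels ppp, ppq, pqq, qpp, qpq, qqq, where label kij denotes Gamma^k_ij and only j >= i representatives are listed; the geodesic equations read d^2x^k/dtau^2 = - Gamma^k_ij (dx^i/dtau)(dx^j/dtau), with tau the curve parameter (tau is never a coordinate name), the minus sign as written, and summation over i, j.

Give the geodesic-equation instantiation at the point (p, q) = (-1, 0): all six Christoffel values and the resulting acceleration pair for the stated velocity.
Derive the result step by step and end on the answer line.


E = 17/4, F = 2/3, G = 157/36 at the point
E_p = 4, E_q = 0, F_p = -1/3, F_q = -25/3, G_p = -2/9, G_q = 6
EG - F^2 = 2605/144;  g^inv = (144/2605) * [[157/36, -2/3], [-2/3, 17/4]]
first-kind symbols [ij,l] = (1/2)(d_i g_jl + d_j g_il - d_l g_ij): [pp,p] = E_p/2 = 2, [pp,q] = F_p - E_q/2 = -1/3, [pq,p] = E_q/2 = 0, [pq,q] = G_p/2 = -1/9, [qq,p] = F_q - G_p/2 = -74/9, [qq,q] = G_q/2 = 3
Gamma^p_ij = (G*[ij,p] - F*[ij,q])/(EG - F^2), Gamma^q_ij = (E*[ij,q] - F*[ij,p])/(EG - F^2)
Gamma_ppp = 1288/2605, Gamma_ppq = 32/7815, Gamma_pqq = -49064/23445, Gamma_qpp = -396/2605, Gamma_qpq = -68/2605, Gamma_qqq = 7876/7815
d^2p/dtau^2 = -(Gamma_ppp*(-2)^2 + 2*Gamma_ppq*(-2)*(-2) + Gamma_pqq*(-2)^2) = 29824/4689
d^2q/dtau^2 = -(Gamma_qpp*(-2)^2 + 2*Gamma_qpq*(-2)*(-2) + Gamma_qqq*(-2)^2) = -5024/1563

Answer: Gamma_ppp = 1288/2605, Gamma_ppq = 32/7815, Gamma_pqq = -49064/23445, Gamma_qpp = -396/2605, Gamma_qpq = -68/2605, Gamma_qqq = 7876/7815; accelerations (d^2p/dtau^2, d^2q/dtau^2) = (29824/4689, -5024/1563)


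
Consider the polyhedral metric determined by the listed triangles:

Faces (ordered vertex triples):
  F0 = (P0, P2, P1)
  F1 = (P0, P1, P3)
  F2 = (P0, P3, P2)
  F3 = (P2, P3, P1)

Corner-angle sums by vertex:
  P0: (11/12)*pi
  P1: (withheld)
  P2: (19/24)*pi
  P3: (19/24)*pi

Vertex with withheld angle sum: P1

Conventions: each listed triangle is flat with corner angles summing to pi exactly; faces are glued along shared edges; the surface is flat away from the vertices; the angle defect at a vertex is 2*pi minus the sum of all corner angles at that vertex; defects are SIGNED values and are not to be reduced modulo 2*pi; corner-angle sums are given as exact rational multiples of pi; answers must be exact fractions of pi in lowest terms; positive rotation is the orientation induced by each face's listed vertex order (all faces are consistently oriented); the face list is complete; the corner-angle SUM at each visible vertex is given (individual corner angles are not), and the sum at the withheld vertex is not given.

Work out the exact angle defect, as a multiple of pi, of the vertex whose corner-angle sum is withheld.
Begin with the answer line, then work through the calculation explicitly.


Answer: defect(P1) = pi/2

V = 4, E = 6, F = 4; chi = V - E + F = 2
Gauss-Bonnet: total defect = 2*pi*chi = 4*pi; visible defects sum to (7/2)*pi


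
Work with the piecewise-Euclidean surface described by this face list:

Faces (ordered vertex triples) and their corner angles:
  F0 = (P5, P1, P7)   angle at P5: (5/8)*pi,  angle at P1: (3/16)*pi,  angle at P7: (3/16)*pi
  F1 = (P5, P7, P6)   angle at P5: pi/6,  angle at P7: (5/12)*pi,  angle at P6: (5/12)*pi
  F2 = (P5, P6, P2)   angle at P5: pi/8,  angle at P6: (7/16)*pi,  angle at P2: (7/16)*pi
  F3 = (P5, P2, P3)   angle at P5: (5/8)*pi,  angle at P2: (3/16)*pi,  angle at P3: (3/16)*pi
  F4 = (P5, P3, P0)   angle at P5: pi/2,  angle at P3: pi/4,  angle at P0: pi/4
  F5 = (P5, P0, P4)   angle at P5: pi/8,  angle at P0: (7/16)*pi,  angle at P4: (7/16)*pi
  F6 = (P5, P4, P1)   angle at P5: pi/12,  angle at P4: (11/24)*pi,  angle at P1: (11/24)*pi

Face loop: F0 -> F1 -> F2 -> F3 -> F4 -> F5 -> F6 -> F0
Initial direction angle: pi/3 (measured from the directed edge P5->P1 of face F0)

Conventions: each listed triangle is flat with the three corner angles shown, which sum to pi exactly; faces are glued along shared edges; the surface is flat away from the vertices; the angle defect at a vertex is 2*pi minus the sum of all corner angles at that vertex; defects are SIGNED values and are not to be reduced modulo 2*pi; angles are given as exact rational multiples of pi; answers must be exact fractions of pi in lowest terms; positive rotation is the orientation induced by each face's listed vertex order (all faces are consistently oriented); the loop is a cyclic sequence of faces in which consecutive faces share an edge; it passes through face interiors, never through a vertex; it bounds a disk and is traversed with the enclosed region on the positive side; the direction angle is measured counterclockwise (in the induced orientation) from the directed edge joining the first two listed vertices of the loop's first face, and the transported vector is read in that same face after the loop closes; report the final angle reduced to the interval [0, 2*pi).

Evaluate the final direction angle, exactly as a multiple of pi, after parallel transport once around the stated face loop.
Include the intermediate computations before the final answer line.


enclosed vertex P5: corner angles sum to (9/4)*pi, defect = 2*pi - (9/4)*pi = -pi/4
final direction = starting direction + enclosed defect total, reduced mod 2*pi (induced orientation)
final angle = pi/3 - pi/4 = pi/12 (mod 2*pi)

Answer: final direction angle = pi/12


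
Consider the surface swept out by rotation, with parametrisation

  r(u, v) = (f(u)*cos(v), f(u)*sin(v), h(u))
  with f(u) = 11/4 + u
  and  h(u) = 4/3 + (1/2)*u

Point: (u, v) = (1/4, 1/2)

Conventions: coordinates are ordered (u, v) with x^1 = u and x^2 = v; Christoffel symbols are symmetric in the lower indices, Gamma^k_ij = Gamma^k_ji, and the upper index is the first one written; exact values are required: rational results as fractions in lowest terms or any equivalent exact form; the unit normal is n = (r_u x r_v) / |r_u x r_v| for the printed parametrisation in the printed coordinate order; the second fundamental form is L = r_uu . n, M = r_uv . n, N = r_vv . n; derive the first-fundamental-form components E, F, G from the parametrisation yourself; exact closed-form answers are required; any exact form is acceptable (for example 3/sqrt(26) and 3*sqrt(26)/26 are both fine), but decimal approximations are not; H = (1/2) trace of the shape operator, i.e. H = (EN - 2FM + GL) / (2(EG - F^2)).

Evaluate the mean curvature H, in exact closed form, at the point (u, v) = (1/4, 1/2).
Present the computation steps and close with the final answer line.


f = 3, f' = 1, f'' = 0, h' = 1/2, h'' = 0
E = 5/4, F = 0, G = 9; answer radicand W^2 = 5/4
unnormalised second-form numerators: l = 0, m = 0, n = 3/2; L = l/sqrt(5/4), and similarly M = m/sqrt(W^2), N = n/sqrt(W^2)
H = (E*n - 2*F*m + G*l) / (2*(EG - F^2)*sqrt(W^2)); E*n - 2*F*m + G*l = 15/8, EG - F^2 = 45/4, so H = (1/12)/sqrt(5/4)

Answer: H = sqrt(5)/30


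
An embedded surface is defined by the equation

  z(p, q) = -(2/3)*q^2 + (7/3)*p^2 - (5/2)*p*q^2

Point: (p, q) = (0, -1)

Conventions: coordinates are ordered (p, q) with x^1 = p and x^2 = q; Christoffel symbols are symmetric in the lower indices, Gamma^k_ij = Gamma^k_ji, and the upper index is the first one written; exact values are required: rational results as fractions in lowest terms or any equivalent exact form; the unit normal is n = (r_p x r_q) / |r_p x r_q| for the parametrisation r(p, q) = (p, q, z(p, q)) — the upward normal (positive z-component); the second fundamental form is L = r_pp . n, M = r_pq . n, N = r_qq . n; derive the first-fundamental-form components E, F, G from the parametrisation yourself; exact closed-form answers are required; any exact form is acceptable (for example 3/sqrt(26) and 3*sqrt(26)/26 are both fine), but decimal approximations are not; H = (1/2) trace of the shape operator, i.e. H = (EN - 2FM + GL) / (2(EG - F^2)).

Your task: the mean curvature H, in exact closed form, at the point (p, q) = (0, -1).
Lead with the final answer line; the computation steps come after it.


Answer: H = 3956*sqrt(13)/21125

z_p = -5/2, z_q = 4/3, z_pp = 14/3, z_pq = 5, z_qq = -4/3
E = 29/4, F = -10/3, G = 25/9; answer radicand W^2 = 325/36
unnormalised second-form numerators: l = 14/3, m = 5, n = -4/3; L = l/sqrt(325/36), and similarly M = m/sqrt(W^2), N = n/sqrt(W^2)
H = (E*n - 2*F*m + G*l) / (2*(EG - F^2)*sqrt(W^2)); E*n - 2*F*m + G*l = 989/27, EG - F^2 = 325/36, so H = (1978/975)/sqrt(325/36)


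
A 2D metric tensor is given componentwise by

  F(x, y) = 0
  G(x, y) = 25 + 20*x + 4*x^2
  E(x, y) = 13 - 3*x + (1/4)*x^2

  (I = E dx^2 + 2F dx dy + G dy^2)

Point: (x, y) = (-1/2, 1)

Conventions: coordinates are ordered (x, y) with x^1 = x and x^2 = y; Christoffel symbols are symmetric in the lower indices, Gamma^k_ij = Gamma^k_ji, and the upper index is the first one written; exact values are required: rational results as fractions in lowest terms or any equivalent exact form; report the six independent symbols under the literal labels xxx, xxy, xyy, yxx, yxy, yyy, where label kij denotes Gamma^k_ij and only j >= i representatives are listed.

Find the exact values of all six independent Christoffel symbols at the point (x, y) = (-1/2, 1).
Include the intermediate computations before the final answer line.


E = 233/16, F = 0, G = 16 at the point
E_x = -13/4, E_y = 0, F_x = 0, F_y = 0, G_x = 16, G_y = 0
EG - F^2 = 233;  g^inv = (1/233) * [[16, 0], [0, 233/16]]
first-kind symbols [ij,l] = (1/2)(d_i g_jl + d_j g_il - d_l g_ij): [xx,x] = E_x/2 = -13/8, [xx,y] = F_x - E_y/2 = 0, [xy,x] = E_y/2 = 0, [xy,y] = G_x/2 = 8, [yy,x] = F_y - G_x/2 = -8, [yy,y] = G_y/2 = 0
Gamma^x_ij = (G*[ij,x] - F*[ij,y])/(EG - F^2), Gamma^y_ij = (E*[ij,y] - F*[ij,x])/(EG - F^2)

Answer: Gamma_xxx = -26/233, Gamma_xxy = 0, Gamma_xyy = -128/233, Gamma_yxx = 0, Gamma_yxy = 1/2, Gamma_yyy = 0


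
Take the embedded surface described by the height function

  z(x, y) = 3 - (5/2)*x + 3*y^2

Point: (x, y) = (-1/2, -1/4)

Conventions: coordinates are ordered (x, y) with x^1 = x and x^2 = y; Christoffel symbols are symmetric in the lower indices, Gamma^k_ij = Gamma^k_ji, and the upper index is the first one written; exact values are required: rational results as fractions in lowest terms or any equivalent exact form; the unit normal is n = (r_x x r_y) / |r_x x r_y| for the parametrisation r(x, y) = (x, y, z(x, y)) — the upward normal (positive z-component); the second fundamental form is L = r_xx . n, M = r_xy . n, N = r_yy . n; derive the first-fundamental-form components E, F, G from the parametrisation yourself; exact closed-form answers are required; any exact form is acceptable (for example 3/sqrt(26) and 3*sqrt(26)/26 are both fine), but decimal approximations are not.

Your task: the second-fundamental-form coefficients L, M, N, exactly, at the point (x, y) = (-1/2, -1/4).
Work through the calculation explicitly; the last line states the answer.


z_x = -5/2, z_y = -3/2, z_xx = 0, z_xy = 0, z_yy = 6
E = 29/4, F = 15/4, G = 13/4; answer radicand W^2 = 19/2
unnormalised second-form numerators: l = 0, m = 0, n = 6; L = l/sqrt(19/2), and similarly M = m/sqrt(W^2), N = n/sqrt(W^2)

Answer: L = 0, M = 0, N = 6*sqrt(38)/19


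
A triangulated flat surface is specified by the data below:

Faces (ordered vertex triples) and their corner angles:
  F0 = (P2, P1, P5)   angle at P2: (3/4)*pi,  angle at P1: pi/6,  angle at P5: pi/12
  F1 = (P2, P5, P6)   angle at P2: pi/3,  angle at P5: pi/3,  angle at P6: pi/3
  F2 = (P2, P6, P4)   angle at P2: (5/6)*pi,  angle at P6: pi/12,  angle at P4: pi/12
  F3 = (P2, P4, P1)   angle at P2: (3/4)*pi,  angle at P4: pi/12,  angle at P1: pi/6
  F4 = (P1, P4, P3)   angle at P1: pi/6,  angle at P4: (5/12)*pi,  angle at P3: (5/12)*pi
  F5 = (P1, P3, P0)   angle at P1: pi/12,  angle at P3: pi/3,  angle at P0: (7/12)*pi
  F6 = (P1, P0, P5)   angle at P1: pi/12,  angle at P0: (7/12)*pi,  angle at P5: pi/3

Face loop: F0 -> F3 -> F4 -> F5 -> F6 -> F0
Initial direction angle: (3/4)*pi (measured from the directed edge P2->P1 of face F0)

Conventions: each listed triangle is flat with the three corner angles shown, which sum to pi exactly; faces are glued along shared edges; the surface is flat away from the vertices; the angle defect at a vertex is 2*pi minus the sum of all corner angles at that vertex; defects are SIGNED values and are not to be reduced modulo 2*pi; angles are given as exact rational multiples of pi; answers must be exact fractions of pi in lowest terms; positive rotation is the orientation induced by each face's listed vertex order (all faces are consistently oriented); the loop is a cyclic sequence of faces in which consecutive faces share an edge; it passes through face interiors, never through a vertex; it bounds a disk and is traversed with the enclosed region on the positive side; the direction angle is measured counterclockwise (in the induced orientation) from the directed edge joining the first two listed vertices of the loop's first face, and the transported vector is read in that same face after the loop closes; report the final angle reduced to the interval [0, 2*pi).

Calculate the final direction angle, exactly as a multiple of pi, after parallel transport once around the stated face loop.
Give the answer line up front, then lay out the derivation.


Answer: final direction angle = pi/12

enclosed vertex P1: corner angles sum to (2/3)*pi, defect = 2*pi - (2/3)*pi = (4/3)*pi
adding the enclosed defects to the starting angle (mod 2*pi, induced orientation) gives the holonomy
final angle = (3/4)*pi + (4/3)*pi = pi/12 (mod 2*pi)
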